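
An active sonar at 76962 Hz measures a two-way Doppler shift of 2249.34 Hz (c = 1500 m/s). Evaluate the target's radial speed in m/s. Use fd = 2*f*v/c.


From fd = 2*f*v/c, v = c*fd/(2*f) = 1500 * 2249.34 / (2*76962) = 21.92

21.92 m/s


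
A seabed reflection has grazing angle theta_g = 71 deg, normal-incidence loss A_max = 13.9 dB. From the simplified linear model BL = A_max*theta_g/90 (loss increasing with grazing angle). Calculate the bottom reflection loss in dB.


BL = A_max * theta_g / 90 = 13.9 * 71 / 90 = 10.97

10.97 dB


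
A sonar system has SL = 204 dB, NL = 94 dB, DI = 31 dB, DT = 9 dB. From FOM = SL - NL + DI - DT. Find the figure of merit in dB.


FOM = SL - NL + DI - DT = 204 - 94 + 31 - 9 = 132

132 dB


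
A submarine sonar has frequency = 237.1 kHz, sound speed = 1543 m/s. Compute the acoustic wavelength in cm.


lambda = c/f = 1543 / 237100 = 0.0065 m = 0.65 cm

0.65 cm


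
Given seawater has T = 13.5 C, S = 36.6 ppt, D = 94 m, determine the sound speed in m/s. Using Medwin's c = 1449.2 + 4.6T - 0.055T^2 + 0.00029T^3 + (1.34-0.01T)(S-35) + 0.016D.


c = 1449.2 + 4.6*13.5 - 0.055*13.5^2 + 0.00029*13.5^3 + (1.34 - 0.01*13.5)*(36.6 - 35) + 0.016*94 = 1505.42

1505.42 m/s


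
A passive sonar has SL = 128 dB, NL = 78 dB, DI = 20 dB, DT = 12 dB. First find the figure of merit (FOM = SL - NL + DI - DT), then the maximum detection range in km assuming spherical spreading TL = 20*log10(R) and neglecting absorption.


Step 1: FOM = SL - NL + DI - DT = 128 - 78 + 20 - 12 = 58 dB
Step 2: at max range FOM = TL = 20*log10(R), so R = 10^(58/20) = 794.33 m = 0.79 km

0.79 km


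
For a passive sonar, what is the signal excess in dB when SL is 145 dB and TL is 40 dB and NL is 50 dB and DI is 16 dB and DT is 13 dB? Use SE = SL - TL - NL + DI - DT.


58 dB


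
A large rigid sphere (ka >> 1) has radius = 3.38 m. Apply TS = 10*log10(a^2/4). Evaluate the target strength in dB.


TS = 10*log10(3.38^2 / 4) = 10*log10(2.8561) = 4.56

4.56 dB


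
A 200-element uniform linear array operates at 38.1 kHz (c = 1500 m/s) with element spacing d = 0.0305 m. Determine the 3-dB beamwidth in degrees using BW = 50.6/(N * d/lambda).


Step 1: lambda = 1500/38100 = 0.03937 m
Step 2: d/lambda = 0.0305/0.03937 = 0.7747
Step 3: BW = 50.6/(N * d/lambda) = 50.6/(200 * 0.7747) = 0.33

0.33 deg


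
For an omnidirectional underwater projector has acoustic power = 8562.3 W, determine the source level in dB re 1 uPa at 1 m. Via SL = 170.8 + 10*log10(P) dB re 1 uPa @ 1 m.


SL = 170.8 + 10*log10(8562.3) = 170.8 + 39.33 = 210.13

210.13 dB


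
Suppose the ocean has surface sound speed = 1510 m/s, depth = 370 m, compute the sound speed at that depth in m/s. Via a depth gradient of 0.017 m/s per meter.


c = 1510 + 0.017 * 370 = 1516.29

1516.29 m/s


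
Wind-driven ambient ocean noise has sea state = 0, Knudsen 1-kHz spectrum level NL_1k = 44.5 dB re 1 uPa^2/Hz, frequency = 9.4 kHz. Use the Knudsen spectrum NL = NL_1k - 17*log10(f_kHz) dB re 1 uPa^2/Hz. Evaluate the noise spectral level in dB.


NL = NL_1k - 17*log10(f_kHz) = 44.5 - 17*log10(9.4) = 44.5 - (16.54) = 27.96

27.96 dB


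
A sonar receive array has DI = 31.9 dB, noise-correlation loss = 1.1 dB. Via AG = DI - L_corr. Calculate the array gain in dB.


30.8 dB


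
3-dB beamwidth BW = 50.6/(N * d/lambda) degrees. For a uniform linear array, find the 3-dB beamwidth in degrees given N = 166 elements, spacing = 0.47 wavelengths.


BW = 50.6 / (166 * 0.47) = 50.6 / 78.02 = 0.65

0.65 deg


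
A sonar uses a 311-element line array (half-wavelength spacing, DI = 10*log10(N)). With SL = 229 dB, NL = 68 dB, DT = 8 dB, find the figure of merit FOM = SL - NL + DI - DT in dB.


Step 1: DI = 10*log10(311) = 24.93 dB
Step 2: FOM = SL - NL + DI - DT = 229 - 68 + 24.93 - 8 = 177.93

177.93 dB


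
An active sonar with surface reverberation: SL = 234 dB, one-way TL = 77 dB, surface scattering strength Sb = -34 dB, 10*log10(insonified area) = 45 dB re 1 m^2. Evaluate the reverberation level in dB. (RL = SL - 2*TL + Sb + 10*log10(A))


RL = SL - 2*TL + Sb + 10*log10(A) = 234 - 2*77 + (-34) + 45 = 91

91 dB


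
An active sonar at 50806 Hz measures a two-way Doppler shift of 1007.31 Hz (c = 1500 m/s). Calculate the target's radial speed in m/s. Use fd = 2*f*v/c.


14.87 m/s


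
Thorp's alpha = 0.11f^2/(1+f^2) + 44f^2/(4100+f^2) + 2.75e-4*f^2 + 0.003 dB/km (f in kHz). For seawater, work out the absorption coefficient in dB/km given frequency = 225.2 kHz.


f^2 = 50715.04
alpha = 0.11*50715.04/(1+50715.04) + 44*50715.04/(4100+50715.04) + 2.75e-4*50715.04 + 0.003 = 54.769

54.769 dB/km


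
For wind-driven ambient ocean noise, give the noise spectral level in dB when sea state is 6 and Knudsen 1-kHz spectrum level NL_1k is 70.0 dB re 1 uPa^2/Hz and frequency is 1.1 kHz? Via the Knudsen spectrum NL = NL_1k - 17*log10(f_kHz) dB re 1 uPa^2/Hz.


NL = NL_1k - 17*log10(f_kHz) = 70.0 - 17*log10(1.1) = 70.0 - (0.7) = 69.3

69.3 dB


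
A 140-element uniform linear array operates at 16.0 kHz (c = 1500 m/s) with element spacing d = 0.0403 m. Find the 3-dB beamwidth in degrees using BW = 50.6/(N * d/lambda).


Step 1: lambda = 1500/16000 = 0.09375 m
Step 2: d/lambda = 0.0403/0.09375 = 0.4299
Step 3: BW = 50.6/(N * d/lambda) = 50.6/(140 * 0.4299) = 0.84

0.84 deg


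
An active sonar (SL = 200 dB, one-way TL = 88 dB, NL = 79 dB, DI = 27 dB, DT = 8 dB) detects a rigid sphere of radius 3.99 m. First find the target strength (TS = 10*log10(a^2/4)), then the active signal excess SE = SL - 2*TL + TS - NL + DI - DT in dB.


Step 1: TS = 10*log10(3.99^2/4) = 6.0 dB
Step 2: SE = SL - 2*TL + TS - NL + DI - DT = 200 - 2*88 + (6.0) - 79 + 27 - 8 = -30.0

-30.0 dB


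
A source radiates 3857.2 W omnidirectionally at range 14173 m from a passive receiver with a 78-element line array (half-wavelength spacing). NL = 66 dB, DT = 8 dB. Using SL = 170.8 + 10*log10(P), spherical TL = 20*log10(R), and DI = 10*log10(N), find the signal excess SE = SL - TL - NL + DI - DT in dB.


Step 1: SL = 170.8 + 10*log10(3857.2) = 206.66 dB
Step 2: TL = 20*log10(14173) = 83.03 dB
Step 3: DI = 10*log10(78) = 18.92 dB
Step 4: SE = SL - TL - NL + DI - DT = 206.66 - 83.03 - 66 + 18.92 - 8 = 68.55

68.55 dB


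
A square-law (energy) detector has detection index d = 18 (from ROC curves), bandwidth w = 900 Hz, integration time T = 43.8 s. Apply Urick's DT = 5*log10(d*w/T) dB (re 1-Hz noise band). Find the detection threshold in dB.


12.84 dB


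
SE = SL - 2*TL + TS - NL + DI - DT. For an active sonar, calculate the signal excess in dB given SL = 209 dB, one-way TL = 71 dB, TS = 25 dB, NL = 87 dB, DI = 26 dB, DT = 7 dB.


SE = SL - 2*TL + TS - NL + DI - DT = 209 - 2*71 + (25) - 87 + 26 - 7 = 24

24 dB


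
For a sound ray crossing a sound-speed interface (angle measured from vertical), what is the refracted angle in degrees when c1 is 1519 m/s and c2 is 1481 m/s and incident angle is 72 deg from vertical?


sin(theta2) = (c2/c1)*sin(theta1) = (1481/1519)*sin(72 deg) = 0.92726
theta2 = arcsin(0.92726) = 68.01

68.01 deg


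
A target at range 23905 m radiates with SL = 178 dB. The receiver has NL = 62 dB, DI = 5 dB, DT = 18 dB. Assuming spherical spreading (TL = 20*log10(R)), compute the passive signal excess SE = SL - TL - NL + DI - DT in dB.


15.43 dB


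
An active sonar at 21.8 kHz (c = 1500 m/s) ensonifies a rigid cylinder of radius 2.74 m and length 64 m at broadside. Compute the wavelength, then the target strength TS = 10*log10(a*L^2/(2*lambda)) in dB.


Step 1: lambda = c/f = 1500/21800 = 0.06881 m
Step 2: TS = 10*log10(a*L^2/(2*lambda)) = 10*log10(2.74*64^2/(2*0.06881)) = 49.11

49.11 dB


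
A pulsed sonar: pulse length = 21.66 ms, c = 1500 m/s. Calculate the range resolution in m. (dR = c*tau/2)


dR = c*tau/2 = 1500 * 21.66e-3 / 2 = 16.245

16.245 m


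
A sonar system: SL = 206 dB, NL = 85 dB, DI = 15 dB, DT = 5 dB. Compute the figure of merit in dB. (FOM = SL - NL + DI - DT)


131 dB


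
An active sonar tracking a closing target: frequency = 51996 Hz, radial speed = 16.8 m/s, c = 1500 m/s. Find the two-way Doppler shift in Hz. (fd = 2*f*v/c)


fd = 2*f*v/c = 2 * 51996 * 16.8 / 1500 = 1164.71

1164.71 Hz


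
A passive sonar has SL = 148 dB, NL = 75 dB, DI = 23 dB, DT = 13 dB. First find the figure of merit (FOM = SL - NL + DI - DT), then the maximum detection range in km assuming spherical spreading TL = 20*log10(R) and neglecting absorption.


Step 1: FOM = SL - NL + DI - DT = 148 - 75 + 23 - 13 = 83 dB
Step 2: at max range FOM = TL = 20*log10(R), so R = 10^(83/20) = 14125.38 m = 14.13 km

14.13 km


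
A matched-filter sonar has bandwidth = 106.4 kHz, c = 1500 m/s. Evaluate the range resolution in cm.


0.7 cm


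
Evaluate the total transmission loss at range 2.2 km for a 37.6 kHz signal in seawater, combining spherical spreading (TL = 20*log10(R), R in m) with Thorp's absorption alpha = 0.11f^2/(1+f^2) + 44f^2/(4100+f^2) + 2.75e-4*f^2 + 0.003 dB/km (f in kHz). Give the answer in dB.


Step 1 (Thorp): alpha = 0.11*1413.76/(1+1413.76) + 44*1413.76/(4100+1413.76) + 2.75e-4*1413.76 + 0.003 = 11.7836 dB/km
Step 2: TL_spread = 20*log10(2200) = 66.85 dB
Step 3: TL_abs = alpha*R = 11.7836 * 2.2 = 25.92 dB
Step 4: TL_total = 66.85 + 25.92 = 92.77

92.77 dB


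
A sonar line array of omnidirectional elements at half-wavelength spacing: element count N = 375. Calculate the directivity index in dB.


DI = 10*log10(375) = 25.74

25.74 dB


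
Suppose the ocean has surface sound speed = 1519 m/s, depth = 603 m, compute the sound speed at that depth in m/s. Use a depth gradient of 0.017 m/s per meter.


c = 1519 + 0.017 * 603 = 1529.251

1529.251 m/s


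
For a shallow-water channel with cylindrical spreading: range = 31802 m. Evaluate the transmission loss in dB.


TL = 10*log10(31802) = 45.02

45.02 dB


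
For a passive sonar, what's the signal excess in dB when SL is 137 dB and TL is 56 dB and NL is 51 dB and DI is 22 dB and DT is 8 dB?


SE = SL - TL - NL + DI - DT = 137 - 56 - 51 + 22 - 8 = 44

44 dB


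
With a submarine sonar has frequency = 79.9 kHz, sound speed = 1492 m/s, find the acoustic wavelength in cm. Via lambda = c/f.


1.87 cm


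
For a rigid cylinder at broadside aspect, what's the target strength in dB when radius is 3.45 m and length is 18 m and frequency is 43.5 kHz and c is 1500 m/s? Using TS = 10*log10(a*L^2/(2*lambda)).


lambda = 1500/43500 = 0.03448 m
TS = 10*log10(3.45*18^2/(2*0.03448)) = 42.1

42.1 dB


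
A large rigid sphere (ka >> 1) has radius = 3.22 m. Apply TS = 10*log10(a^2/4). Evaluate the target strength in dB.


TS = 10*log10(3.22^2 / 4) = 10*log10(2.5921) = 4.14

4.14 dB


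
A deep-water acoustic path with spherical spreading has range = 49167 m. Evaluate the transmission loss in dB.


TL = 20*log10(49167) = 93.83

93.83 dB


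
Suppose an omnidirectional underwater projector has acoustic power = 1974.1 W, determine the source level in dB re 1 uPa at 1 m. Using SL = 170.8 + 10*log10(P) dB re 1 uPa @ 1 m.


SL = 170.8 + 10*log10(1974.1) = 170.8 + 32.95 = 203.75

203.75 dB


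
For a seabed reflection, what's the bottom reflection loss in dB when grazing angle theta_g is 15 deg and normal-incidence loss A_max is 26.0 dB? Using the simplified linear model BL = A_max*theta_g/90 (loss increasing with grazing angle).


4.33 dB


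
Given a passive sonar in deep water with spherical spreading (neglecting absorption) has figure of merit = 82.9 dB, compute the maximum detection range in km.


At max range FOM = TL, so 20*log10(R) = 82.9
R = 10^(82.9/20) = 13963.68 m = 13.96 km

13.96 km


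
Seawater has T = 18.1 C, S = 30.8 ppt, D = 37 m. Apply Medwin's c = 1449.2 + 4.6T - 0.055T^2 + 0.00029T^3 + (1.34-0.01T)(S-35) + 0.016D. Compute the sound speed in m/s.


c = 1449.2 + 4.6*18.1 - 0.055*18.1^2 + 0.00029*18.1^3 + (1.34 - 0.01*18.1)*(30.8 - 35) + 0.016*37 = 1511.89

1511.89 m/s


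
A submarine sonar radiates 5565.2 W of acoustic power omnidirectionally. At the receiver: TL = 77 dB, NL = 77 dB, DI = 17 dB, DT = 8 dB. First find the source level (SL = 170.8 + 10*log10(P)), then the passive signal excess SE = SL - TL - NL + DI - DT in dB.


Step 1: SL = 170.8 + 10*log10(5565.2) = 208.25 dB
Step 2: SE = SL - TL - NL + DI - DT = 208.25 - 77 - 77 + 17 - 8 = 63.25

63.25 dB


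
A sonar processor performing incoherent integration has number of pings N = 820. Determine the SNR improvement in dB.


14.57 dB


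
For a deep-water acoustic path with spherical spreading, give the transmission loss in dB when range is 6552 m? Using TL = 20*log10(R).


TL = 20*log10(6552) = 76.33

76.33 dB


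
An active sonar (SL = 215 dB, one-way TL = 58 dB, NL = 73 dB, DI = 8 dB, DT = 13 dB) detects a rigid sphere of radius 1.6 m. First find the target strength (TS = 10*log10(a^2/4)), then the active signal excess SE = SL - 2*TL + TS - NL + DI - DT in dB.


Step 1: TS = 10*log10(1.6^2/4) = -1.94 dB
Step 2: SE = SL - 2*TL + TS - NL + DI - DT = 215 - 2*58 + (-1.94) - 73 + 8 - 13 = 19.06

19.06 dB


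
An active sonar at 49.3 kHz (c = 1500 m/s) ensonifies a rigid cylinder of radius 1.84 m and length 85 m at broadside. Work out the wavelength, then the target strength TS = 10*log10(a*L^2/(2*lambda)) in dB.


Step 1: lambda = c/f = 1500/49300 = 0.03043 m
Step 2: TS = 10*log10(a*L^2/(2*lambda)) = 10*log10(1.84*85^2/(2*0.03043)) = 53.39

53.39 dB


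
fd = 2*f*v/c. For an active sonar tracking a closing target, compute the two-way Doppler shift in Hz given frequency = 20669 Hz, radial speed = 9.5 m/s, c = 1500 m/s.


fd = 2*f*v/c = 2 * 20669 * 9.5 / 1500 = 261.81

261.81 Hz


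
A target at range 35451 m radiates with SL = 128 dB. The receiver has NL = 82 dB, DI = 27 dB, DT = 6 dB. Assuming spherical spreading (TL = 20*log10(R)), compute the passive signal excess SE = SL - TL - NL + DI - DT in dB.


-23.99 dB


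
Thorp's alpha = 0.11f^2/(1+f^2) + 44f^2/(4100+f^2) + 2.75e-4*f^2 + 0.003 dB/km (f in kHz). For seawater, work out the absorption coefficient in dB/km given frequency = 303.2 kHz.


f^2 = 91930.24
alpha = 0.11*91930.24/(1+91930.24) + 44*91930.24/(4100+91930.24) + 2.75e-4*91930.24 + 0.003 = 67.515

67.515 dB/km


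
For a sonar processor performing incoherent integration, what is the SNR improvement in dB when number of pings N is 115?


Gain = 5*log10(115) = 10.3

10.3 dB


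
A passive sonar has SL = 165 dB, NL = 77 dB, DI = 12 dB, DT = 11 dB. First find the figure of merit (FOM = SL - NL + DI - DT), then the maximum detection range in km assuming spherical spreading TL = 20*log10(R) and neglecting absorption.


Step 1: FOM = SL - NL + DI - DT = 165 - 77 + 12 - 11 = 89 dB
Step 2: at max range FOM = TL = 20*log10(R), so R = 10^(89/20) = 28183.83 m = 28.18 km

28.18 km


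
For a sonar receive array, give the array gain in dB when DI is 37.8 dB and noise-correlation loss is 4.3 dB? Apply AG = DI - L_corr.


33.5 dB


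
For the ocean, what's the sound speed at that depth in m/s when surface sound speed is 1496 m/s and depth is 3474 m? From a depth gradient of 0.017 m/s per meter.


1555.058 m/s


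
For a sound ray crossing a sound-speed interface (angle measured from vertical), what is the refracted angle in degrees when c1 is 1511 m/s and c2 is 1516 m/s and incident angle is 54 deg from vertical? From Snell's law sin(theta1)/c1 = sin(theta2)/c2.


sin(theta2) = (c2/c1)*sin(theta1) = (1516/1511)*sin(54 deg) = 0.81169
theta2 = arcsin(0.81169) = 54.26

54.26 deg


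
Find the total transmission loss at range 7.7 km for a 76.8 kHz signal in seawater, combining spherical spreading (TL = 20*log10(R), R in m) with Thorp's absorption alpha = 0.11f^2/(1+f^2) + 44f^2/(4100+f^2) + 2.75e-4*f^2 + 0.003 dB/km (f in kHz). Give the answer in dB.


290.96 dB


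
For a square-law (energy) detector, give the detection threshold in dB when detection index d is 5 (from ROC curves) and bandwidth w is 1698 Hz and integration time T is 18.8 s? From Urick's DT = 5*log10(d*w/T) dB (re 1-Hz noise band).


13.27 dB


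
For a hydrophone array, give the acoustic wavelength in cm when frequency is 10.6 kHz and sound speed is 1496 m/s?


14.11 cm


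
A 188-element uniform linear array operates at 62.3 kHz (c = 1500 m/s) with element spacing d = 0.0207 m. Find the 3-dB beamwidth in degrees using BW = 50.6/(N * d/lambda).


Step 1: lambda = 1500/62300 = 0.02408 m
Step 2: d/lambda = 0.0207/0.02408 = 0.8596
Step 3: BW = 50.6/(N * d/lambda) = 50.6/(188 * 0.8596) = 0.31

0.31 deg


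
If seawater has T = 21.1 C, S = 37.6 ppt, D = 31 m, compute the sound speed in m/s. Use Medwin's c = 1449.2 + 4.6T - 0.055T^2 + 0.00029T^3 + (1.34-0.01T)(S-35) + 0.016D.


c = 1449.2 + 4.6*21.1 - 0.055*21.1^2 + 0.00029*21.1^3 + (1.34 - 0.01*21.1)*(37.6 - 35) + 0.016*31 = 1527.93

1527.93 m/s


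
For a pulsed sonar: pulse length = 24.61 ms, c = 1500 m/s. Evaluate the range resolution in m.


18.4575 m


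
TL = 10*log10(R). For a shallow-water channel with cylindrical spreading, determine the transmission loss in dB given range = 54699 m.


TL = 10*log10(54699) = 47.38

47.38 dB


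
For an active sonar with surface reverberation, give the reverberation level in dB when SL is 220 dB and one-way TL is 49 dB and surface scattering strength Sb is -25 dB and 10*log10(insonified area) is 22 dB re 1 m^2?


RL = SL - 2*TL + Sb + 10*log10(A) = 220 - 2*49 + (-25) + 22 = 119

119 dB


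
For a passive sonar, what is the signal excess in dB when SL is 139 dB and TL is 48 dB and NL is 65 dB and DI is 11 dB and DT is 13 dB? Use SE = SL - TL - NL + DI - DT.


SE = SL - TL - NL + DI - DT = 139 - 48 - 65 + 11 - 13 = 24

24 dB


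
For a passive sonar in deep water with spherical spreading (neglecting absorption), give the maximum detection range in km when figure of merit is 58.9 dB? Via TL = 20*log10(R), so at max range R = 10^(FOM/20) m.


0.88 km


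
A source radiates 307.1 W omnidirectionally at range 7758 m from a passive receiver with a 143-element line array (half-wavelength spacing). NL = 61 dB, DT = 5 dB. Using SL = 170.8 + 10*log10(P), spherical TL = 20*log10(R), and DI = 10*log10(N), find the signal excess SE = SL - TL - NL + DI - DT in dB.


Step 1: SL = 170.8 + 10*log10(307.1) = 195.67 dB
Step 2: TL = 20*log10(7758) = 77.79 dB
Step 3: DI = 10*log10(143) = 21.55 dB
Step 4: SE = SL - TL - NL + DI - DT = 195.67 - 77.79 - 61 + 21.55 - 5 = 73.43

73.43 dB


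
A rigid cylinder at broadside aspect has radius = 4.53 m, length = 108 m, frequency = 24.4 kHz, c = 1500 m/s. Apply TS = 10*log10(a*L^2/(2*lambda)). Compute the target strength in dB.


lambda = 1500/24400 = 0.06148 m
TS = 10*log10(4.53*108^2/(2*0.06148)) = 56.33

56.33 dB


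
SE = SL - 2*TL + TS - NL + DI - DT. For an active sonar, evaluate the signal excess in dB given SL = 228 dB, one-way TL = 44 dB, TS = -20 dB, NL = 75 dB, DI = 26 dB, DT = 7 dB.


SE = SL - 2*TL + TS - NL + DI - DT = 228 - 2*44 + (-20) - 75 + 26 - 7 = 64

64 dB


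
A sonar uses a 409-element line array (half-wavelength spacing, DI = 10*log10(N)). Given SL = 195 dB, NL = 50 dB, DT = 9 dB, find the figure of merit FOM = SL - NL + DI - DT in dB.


Step 1: DI = 10*log10(409) = 26.12 dB
Step 2: FOM = SL - NL + DI - DT = 195 - 50 + 26.12 - 9 = 162.12

162.12 dB


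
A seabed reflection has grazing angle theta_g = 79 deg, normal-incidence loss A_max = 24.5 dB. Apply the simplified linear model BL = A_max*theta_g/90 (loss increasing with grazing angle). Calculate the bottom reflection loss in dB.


21.51 dB


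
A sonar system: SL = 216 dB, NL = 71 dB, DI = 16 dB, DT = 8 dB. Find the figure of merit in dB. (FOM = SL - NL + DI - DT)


FOM = SL - NL + DI - DT = 216 - 71 + 16 - 8 = 153

153 dB


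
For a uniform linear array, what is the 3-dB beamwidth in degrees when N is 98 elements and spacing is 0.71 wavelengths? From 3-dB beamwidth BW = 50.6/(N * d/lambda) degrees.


BW = 50.6 / (98 * 0.71) = 50.6 / 69.58 = 0.73

0.73 deg


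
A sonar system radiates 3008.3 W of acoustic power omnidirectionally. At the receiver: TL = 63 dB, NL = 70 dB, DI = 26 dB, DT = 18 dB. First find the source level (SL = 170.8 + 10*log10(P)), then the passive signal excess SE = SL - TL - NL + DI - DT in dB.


Step 1: SL = 170.8 + 10*log10(3008.3) = 205.58 dB
Step 2: SE = SL - TL - NL + DI - DT = 205.58 - 63 - 70 + 26 - 18 = 80.58

80.58 dB


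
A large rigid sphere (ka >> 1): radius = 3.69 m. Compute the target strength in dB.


TS = 10*log10(3.69^2 / 4) = 10*log10(3.404025) = 5.32

5.32 dB


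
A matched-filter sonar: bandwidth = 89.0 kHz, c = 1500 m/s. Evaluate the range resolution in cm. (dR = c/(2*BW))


dR = c/(2*BW) = 1500 / (2 * 89.0e3) = 0.0084 m = 0.84 cm

0.84 cm


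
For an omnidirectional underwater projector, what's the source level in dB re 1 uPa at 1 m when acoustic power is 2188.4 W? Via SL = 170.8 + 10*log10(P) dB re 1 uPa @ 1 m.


SL = 170.8 + 10*log10(2188.4) = 170.8 + 33.4 = 204.2

204.2 dB


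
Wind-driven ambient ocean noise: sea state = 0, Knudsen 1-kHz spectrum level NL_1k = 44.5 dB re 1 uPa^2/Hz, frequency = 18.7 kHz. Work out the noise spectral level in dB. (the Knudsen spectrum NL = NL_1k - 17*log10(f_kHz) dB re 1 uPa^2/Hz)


NL = NL_1k - 17*log10(f_kHz) = 44.5 - 17*log10(18.7) = 44.5 - (21.62) = 22.88

22.88 dB


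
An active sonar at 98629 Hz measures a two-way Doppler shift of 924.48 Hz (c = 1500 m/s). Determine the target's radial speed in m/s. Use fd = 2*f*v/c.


7.03 m/s


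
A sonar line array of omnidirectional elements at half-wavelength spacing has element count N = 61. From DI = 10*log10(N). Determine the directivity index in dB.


DI = 10*log10(61) = 17.85

17.85 dB


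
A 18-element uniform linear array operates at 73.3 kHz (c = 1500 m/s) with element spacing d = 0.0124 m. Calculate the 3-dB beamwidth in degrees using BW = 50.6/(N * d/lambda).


Step 1: lambda = 1500/73300 = 0.02046 m
Step 2: d/lambda = 0.0124/0.02046 = 0.6061
Step 3: BW = 50.6/(N * d/lambda) = 50.6/(18 * 0.6061) = 4.64

4.64 deg


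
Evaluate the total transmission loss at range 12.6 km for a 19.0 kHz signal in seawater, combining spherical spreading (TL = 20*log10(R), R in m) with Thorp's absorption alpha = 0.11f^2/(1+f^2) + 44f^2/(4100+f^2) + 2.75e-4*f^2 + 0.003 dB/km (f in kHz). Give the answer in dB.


Step 1 (Thorp): alpha = 0.11*361.0/(1+361.0) + 44*361.0/(4100+361.0) + 2.75e-4*361.0 + 0.003 = 3.7726 dB/km
Step 2: TL_spread = 20*log10(12600) = 82.01 dB
Step 3: TL_abs = alpha*R = 3.7726 * 12.6 = 47.53 dB
Step 4: TL_total = 82.01 + 47.53 = 129.54

129.54 dB


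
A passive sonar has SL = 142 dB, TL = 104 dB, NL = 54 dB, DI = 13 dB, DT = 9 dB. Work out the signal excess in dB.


-12 dB


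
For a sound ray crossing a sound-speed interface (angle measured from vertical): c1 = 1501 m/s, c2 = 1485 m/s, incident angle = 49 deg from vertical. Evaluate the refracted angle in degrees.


48.3 deg


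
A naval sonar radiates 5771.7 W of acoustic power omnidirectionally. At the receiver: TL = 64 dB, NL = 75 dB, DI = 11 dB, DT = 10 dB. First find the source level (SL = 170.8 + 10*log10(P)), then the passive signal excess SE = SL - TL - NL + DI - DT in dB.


Step 1: SL = 170.8 + 10*log10(5771.7) = 208.41 dB
Step 2: SE = SL - TL - NL + DI - DT = 208.41 - 64 - 75 + 11 - 10 = 70.41

70.41 dB


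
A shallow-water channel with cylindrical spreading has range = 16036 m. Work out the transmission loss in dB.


TL = 10*log10(16036) = 42.05

42.05 dB


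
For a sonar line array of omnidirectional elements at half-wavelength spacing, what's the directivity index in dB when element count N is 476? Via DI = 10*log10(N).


DI = 10*log10(476) = 26.78

26.78 dB


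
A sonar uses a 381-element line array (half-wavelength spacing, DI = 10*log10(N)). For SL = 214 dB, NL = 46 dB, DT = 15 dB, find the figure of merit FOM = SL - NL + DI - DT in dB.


178.81 dB


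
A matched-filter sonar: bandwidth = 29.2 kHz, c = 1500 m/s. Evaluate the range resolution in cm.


dR = c/(2*BW) = 1500 / (2 * 29.2e3) = 0.0257 m = 2.57 cm

2.57 cm


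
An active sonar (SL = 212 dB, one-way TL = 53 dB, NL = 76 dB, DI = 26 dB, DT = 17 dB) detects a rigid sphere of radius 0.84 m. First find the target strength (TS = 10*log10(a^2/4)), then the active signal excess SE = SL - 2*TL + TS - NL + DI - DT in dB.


Step 1: TS = 10*log10(0.84^2/4) = -7.54 dB
Step 2: SE = SL - 2*TL + TS - NL + DI - DT = 212 - 2*53 + (-7.54) - 76 + 26 - 17 = 31.46

31.46 dB


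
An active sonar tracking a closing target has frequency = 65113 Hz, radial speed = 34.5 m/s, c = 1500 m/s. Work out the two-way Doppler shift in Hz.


2995.2 Hz


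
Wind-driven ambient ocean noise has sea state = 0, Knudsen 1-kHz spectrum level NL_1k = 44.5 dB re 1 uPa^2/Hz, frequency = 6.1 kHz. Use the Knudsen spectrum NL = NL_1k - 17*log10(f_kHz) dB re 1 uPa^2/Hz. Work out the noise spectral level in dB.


31.15 dB


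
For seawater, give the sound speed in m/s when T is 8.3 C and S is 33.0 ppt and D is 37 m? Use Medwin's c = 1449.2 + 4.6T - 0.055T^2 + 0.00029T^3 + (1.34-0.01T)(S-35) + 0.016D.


c = 1449.2 + 4.6*8.3 - 0.055*8.3^2 + 0.00029*8.3^3 + (1.34 - 0.01*8.3)*(33.0 - 35) + 0.016*37 = 1481.83

1481.83 m/s


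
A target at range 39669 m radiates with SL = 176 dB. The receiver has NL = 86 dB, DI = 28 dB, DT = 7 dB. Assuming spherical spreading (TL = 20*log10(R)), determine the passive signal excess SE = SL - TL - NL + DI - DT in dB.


Step 1: TL = 20*log10(39669) = 91.97 dB
Step 2: SE = 176 - 91.97 - 86 + 28 - 7 = 19.03

19.03 dB


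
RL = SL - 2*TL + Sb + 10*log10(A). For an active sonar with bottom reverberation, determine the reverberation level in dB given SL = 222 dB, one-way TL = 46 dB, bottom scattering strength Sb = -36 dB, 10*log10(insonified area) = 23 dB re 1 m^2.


RL = SL - 2*TL + Sb + 10*log10(A) = 222 - 2*46 + (-36) + 23 = 117

117 dB


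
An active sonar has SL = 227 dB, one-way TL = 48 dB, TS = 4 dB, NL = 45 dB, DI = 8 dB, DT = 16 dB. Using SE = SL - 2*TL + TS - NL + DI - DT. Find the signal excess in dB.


SE = SL - 2*TL + TS - NL + DI - DT = 227 - 2*48 + (4) - 45 + 8 - 16 = 82

82 dB


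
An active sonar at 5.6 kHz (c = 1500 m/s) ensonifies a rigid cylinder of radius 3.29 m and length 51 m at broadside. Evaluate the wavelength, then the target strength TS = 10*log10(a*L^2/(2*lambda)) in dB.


Step 1: lambda = c/f = 1500/5600 = 0.26786 m
Step 2: TS = 10*log10(a*L^2/(2*lambda)) = 10*log10(3.29*51^2/(2*0.26786)) = 42.03

42.03 dB


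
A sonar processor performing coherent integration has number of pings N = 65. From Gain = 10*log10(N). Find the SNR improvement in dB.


18.13 dB


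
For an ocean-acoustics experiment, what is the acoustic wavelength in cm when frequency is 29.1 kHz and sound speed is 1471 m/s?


lambda = c/f = 1471 / 29100 = 0.0505 m = 5.05 cm

5.05 cm


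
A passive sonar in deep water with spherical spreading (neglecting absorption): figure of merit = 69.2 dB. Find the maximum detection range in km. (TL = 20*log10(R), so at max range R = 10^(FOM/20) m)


At max range FOM = TL, so 20*log10(R) = 69.2
R = 10^(69.2/20) = 2884.03 m = 2.88 km

2.88 km


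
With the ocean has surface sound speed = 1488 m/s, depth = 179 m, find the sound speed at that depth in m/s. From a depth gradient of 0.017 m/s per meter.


1491.043 m/s


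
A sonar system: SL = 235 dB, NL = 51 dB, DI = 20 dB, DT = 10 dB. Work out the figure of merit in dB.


FOM = SL - NL + DI - DT = 235 - 51 + 20 - 10 = 194

194 dB


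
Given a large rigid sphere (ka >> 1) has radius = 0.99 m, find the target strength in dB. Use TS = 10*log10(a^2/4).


TS = 10*log10(0.99^2 / 4) = 10*log10(0.245025) = -6.11

-6.11 dB


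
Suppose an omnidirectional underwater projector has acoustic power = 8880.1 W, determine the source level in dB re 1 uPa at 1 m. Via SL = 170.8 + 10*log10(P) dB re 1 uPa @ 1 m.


SL = 170.8 + 10*log10(8880.1) = 170.8 + 39.48 = 210.28

210.28 dB


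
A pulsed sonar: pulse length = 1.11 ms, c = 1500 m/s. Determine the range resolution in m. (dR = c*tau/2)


dR = c*tau/2 = 1500 * 1.11e-3 / 2 = 0.8325

0.8325 m


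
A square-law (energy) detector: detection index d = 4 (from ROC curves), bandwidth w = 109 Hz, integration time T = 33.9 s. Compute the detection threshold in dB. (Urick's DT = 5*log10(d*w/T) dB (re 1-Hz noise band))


DT = 5*log10(d*w/T) = 5*log10(4 * 109 / 33.9) = 5*log10(12.86) = 5.55

5.55 dB


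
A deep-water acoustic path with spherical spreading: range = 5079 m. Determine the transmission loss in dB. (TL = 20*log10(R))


TL = 20*log10(5079) = 74.12

74.12 dB


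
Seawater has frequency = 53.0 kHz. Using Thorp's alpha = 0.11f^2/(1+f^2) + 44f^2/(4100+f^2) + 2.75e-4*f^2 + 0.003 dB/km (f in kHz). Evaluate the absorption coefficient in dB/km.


18.775 dB/km


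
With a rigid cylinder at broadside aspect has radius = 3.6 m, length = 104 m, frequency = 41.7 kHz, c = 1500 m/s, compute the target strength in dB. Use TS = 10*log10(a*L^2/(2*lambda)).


57.33 dB


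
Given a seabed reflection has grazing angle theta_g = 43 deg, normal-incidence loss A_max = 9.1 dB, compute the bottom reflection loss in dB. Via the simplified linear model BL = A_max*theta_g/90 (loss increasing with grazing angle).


BL = A_max * theta_g / 90 = 9.1 * 43 / 90 = 4.35

4.35 dB


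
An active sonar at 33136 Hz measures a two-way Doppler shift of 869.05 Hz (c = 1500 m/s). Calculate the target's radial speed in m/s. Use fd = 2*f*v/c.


From fd = 2*f*v/c, v = c*fd/(2*f) = 1500 * 869.05 / (2*33136) = 19.67

19.67 m/s


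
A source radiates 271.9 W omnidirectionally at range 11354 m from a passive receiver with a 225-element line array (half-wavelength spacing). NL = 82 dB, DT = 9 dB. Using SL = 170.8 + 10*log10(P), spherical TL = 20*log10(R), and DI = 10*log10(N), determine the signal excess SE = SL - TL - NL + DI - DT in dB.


46.56 dB


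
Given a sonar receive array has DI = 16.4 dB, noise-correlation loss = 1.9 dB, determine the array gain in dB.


AG = DI - L_corr = 16.4 - 1.9 = 14.5

14.5 dB


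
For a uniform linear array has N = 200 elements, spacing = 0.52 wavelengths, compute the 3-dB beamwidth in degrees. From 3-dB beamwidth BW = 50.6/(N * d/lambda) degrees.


0.49 deg


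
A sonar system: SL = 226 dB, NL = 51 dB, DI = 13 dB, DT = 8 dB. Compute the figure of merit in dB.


180 dB


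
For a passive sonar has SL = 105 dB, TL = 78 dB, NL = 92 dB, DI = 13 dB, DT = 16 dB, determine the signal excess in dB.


SE = SL - TL - NL + DI - DT = 105 - 78 - 92 + 13 - 16 = -68

-68 dB


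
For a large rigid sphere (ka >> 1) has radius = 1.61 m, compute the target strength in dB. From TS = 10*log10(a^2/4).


-1.88 dB


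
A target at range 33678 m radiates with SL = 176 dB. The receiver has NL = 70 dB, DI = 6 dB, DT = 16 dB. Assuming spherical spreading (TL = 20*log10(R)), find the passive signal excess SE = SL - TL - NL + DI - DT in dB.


Step 1: TL = 20*log10(33678) = 90.55 dB
Step 2: SE = 176 - 90.55 - 70 + 6 - 16 = 5.45

5.45 dB


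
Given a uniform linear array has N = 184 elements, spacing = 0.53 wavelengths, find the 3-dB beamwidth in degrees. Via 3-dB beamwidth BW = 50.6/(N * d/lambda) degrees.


0.52 deg


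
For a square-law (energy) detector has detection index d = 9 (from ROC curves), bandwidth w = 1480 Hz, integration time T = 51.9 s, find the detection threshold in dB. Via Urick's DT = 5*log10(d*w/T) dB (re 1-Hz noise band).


DT = 5*log10(d*w/T) = 5*log10(9 * 1480 / 51.9) = 5*log10(256.65) = 12.05

12.05 dB


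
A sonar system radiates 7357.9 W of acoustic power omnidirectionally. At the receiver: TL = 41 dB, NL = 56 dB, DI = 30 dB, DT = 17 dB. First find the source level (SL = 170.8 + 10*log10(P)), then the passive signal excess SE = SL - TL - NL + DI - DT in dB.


Step 1: SL = 170.8 + 10*log10(7357.9) = 209.47 dB
Step 2: SE = SL - TL - NL + DI - DT = 209.47 - 41 - 56 + 30 - 17 = 125.47

125.47 dB


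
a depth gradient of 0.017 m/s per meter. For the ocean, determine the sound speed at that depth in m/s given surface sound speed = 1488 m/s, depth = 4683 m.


1567.611 m/s


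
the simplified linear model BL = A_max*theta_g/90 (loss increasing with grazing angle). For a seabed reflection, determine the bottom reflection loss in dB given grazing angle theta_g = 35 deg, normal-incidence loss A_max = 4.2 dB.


1.63 dB


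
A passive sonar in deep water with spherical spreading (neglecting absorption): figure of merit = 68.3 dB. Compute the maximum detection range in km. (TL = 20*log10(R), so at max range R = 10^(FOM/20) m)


At max range FOM = TL, so 20*log10(R) = 68.3
R = 10^(68.3/20) = 2600.16 m = 2.6 km

2.6 km


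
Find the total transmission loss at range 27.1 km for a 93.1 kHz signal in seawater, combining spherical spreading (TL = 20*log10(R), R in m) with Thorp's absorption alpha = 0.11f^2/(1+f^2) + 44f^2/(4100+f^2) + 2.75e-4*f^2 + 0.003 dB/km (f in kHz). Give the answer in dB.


Step 1 (Thorp): alpha = 0.11*8667.61/(1+8667.61) + 44*8667.61/(4100+8667.61) + 2.75e-4*8667.61 + 0.003 = 32.3671 dB/km
Step 2: TL_spread = 20*log10(27100) = 88.66 dB
Step 3: TL_abs = alpha*R = 32.3671 * 27.1 = 877.15 dB
Step 4: TL_total = 88.66 + 877.15 = 965.81

965.81 dB


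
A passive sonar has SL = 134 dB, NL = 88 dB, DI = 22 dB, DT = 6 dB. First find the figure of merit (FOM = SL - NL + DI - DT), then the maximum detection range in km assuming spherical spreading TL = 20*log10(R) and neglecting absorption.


Step 1: FOM = SL - NL + DI - DT = 134 - 88 + 22 - 6 = 62 dB
Step 2: at max range FOM = TL = 20*log10(R), so R = 10^(62/20) = 1258.93 m = 1.26 km

1.26 km


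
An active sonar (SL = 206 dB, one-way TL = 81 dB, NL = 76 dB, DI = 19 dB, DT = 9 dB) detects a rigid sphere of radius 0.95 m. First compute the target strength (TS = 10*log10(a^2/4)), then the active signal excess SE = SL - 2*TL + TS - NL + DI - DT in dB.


Step 1: TS = 10*log10(0.95^2/4) = -6.47 dB
Step 2: SE = SL - 2*TL + TS - NL + DI - DT = 206 - 2*81 + (-6.47) - 76 + 19 - 9 = -28.47

-28.47 dB


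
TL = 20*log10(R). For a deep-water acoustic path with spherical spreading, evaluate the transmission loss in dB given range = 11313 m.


TL = 20*log10(11313) = 81.07

81.07 dB


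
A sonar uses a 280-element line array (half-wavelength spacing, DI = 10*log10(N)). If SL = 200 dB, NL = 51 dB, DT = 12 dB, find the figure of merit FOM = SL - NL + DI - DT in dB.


Step 1: DI = 10*log10(280) = 24.47 dB
Step 2: FOM = SL - NL + DI - DT = 200 - 51 + 24.47 - 12 = 161.47

161.47 dB


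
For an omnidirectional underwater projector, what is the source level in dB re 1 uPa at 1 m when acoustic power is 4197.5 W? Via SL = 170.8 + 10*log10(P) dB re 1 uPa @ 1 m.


207.03 dB


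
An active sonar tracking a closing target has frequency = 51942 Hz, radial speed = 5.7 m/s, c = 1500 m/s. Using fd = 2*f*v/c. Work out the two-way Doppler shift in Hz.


394.76 Hz


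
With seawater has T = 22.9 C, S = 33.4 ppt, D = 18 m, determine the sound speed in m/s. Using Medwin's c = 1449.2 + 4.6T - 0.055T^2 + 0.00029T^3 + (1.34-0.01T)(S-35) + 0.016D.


c = 1449.2 + 4.6*22.9 - 0.055*22.9^2 + 0.00029*22.9^3 + (1.34 - 0.01*22.9)*(33.4 - 35) + 0.016*18 = 1527.69

1527.69 m/s


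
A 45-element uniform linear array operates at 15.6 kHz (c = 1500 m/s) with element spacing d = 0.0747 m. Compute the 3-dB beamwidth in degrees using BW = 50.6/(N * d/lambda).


1.45 deg


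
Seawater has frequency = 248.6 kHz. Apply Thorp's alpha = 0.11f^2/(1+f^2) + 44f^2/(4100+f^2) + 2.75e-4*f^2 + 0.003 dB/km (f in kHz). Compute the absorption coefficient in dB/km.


58.371 dB/km


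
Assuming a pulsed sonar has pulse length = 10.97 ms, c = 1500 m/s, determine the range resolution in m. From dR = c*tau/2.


8.2275 m


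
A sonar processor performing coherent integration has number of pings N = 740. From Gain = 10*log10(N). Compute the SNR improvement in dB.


Gain = 10*log10(740) = 28.69

28.69 dB


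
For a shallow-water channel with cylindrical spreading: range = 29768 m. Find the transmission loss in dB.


44.74 dB


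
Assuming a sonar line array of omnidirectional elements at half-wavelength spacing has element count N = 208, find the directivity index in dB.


DI = 10*log10(208) = 23.18

23.18 dB


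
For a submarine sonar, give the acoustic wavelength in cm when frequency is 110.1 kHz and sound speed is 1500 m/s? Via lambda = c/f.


1.36 cm


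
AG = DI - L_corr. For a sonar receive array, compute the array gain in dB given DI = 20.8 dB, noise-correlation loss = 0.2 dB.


AG = DI - L_corr = 20.8 - 0.2 = 20.6

20.6 dB


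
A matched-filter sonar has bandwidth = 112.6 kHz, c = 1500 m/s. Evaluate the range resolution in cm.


dR = c/(2*BW) = 1500 / (2 * 112.6e3) = 0.0067 m = 0.67 cm

0.67 cm


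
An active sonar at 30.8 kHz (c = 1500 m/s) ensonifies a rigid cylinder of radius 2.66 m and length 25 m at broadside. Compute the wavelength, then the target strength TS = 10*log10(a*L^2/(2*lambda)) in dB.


Step 1: lambda = c/f = 1500/30800 = 0.0487 m
Step 2: TS = 10*log10(a*L^2/(2*lambda)) = 10*log10(2.66*25^2/(2*0.0487)) = 42.32

42.32 dB


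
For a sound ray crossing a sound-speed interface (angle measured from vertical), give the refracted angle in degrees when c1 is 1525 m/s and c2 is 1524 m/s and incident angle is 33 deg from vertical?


sin(theta2) = (c2/c1)*sin(theta1) = (1524/1525)*sin(33 deg) = 0.54428
theta2 = arcsin(0.54428) = 32.98

32.98 deg


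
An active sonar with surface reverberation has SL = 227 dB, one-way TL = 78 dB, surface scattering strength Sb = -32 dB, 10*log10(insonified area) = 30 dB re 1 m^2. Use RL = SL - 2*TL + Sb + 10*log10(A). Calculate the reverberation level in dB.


RL = SL - 2*TL + Sb + 10*log10(A) = 227 - 2*78 + (-32) + 30 = 69

69 dB


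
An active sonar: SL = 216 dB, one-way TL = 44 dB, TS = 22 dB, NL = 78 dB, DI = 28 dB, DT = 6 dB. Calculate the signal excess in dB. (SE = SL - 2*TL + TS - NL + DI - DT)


SE = SL - 2*TL + TS - NL + DI - DT = 216 - 2*44 + (22) - 78 + 28 - 6 = 94

94 dB


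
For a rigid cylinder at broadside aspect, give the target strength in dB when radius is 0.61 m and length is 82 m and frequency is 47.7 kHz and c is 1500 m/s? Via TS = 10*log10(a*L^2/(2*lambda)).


lambda = 1500/47700 = 0.03145 m
TS = 10*log10(0.61*82^2/(2*0.03145)) = 48.14

48.14 dB


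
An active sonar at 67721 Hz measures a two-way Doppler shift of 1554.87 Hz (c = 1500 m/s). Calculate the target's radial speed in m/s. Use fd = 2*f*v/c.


17.22 m/s


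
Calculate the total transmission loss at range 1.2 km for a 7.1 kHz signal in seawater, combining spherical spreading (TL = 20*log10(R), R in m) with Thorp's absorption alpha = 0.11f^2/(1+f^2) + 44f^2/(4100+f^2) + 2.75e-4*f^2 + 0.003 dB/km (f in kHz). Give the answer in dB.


Step 1 (Thorp): alpha = 0.11*50.41/(1+50.41) + 44*50.41/(4100+50.41) + 2.75e-4*50.41 + 0.003 = 0.6591 dB/km
Step 2: TL_spread = 20*log10(1200) = 61.58 dB
Step 3: TL_abs = alpha*R = 0.6591 * 1.2 = 0.79 dB
Step 4: TL_total = 61.58 + 0.79 = 62.37

62.37 dB


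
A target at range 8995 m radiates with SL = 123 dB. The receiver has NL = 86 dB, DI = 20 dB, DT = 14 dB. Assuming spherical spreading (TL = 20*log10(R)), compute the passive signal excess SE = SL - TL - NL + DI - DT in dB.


Step 1: TL = 20*log10(8995) = 79.08 dB
Step 2: SE = 123 - 79.08 - 86 + 20 - 14 = -36.08

-36.08 dB


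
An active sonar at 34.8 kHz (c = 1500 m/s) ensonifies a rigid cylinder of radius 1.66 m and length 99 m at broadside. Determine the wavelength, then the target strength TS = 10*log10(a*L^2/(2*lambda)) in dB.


Step 1: lambda = c/f = 1500/34800 = 0.0431 m
Step 2: TS = 10*log10(a*L^2/(2*lambda)) = 10*log10(1.66*99^2/(2*0.0431)) = 52.76

52.76 dB
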